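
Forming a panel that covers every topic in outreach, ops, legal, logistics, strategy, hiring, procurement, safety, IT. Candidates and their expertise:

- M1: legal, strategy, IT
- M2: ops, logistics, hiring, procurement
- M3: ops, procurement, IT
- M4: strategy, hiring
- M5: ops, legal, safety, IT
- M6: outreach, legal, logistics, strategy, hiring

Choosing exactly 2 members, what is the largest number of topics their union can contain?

Choosing M3, M6 covers {outreach, ops, legal, logistics, strategy, hiring, procurement, IT} — 8 topics.
No choice of 2 members does better; here safety is left uncovered.

8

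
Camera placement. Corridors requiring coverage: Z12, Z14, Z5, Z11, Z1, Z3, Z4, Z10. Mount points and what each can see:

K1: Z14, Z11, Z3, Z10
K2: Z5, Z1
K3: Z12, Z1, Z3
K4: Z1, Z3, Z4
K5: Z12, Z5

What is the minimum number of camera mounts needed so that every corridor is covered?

3

K1, K4, K5 together cover {Z12, Z14, Z5, Z11, Z1, Z3, Z4, Z10} — every corridor.
No 2 of the 5 camera mounts cover everything (all 10 pairs fall short), so 3 is minimum.
Greedy (largest uncovered first) would take K1, K2, K3, K4 — 4 camera mounts — but 3 suffice.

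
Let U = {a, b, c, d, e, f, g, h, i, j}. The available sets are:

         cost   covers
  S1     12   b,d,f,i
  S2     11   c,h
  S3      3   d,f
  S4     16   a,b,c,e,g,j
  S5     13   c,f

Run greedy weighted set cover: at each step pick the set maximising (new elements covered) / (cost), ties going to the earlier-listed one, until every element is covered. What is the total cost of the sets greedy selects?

42

Pick 1: S3 adds 2 new (d, f) at cost 3 (ratio 2/3).
Pick 2: S4 adds 6 new (a, b, c, e, g, j) at cost 16 (ratio 6/16).
Pick 3: S2 adds 1 new (h) at cost 11 (ratio 1/11).
Pick 4: S1 adds 1 new (i) at cost 12 (ratio 1/12).
Greedy total cost: 3 + 16 + 11 + 12 = 42. (The true optimum is 39, so greedy overshoots here.)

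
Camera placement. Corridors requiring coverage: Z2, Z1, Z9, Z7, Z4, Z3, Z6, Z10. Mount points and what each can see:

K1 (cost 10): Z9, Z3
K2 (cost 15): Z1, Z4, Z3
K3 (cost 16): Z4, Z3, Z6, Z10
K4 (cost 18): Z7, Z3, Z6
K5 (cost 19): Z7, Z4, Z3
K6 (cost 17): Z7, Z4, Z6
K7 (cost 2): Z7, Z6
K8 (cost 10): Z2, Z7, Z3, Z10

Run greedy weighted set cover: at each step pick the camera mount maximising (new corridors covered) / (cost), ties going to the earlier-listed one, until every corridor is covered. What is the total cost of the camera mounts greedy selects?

37

Pick 1: K7 adds 2 new (Z7, Z6) at cost 2 (ratio 2/2).
Pick 2: K8 adds 3 new (Z2, Z3, Z10) at cost 10 (ratio 3/10).
Pick 3: K2 adds 2 new (Z1, Z4) at cost 15 (ratio 2/15).
Pick 4: K1 adds 1 new (Z9) at cost 10 (ratio 1/10).
Greedy total cost: 2 + 10 + 15 + 10 = 37.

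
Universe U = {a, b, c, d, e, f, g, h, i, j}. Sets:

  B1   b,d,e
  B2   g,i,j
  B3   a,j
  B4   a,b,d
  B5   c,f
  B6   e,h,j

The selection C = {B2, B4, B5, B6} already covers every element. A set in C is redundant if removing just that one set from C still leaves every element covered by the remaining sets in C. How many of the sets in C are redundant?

0

Drop B2: g, i uncovered — not redundant.
Drop B4: a, b, d uncovered — not redundant.
Drop B5: c, f uncovered — not redundant.
Drop B6: e, h uncovered — not redundant.
None of the sets in C is redundant.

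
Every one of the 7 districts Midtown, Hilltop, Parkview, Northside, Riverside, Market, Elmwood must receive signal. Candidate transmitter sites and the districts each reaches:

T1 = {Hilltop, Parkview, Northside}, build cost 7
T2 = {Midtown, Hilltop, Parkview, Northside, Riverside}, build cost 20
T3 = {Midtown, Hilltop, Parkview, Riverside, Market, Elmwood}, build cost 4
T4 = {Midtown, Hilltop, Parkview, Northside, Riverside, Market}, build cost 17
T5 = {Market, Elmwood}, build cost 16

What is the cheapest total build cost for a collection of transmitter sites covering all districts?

11

T1, T3 cover every district at build cost 7 + 4 = 11.
Any cover uses at least 2 transmitter sites; among all covering selections none totals below 11.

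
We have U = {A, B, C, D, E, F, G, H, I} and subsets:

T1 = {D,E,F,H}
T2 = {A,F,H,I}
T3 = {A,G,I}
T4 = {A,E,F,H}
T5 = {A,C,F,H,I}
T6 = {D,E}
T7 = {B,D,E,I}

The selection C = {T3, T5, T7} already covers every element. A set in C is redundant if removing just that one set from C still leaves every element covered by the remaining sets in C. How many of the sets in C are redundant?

Drop T3: G uncovered — not redundant.
Drop T5: C, F, H uncovered — not redundant.
Drop T7: B, D, E uncovered — not redundant.
None of the sets in C is redundant.

0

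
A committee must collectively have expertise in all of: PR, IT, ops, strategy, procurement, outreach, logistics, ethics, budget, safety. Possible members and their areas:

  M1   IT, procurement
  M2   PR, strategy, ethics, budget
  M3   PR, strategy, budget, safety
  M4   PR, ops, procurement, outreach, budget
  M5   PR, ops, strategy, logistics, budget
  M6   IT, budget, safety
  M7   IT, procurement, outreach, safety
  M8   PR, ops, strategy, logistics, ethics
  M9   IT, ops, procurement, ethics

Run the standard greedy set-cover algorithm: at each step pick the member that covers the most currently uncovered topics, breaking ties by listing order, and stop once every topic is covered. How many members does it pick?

Pick 1: M4 covers 5 new topics (PR, ops, procurement, outreach, budget).
Pick 2: M8 covers 3 new topics (strategy, logistics, ethics).
Pick 3: M6 covers 2 new topics (IT, safety).
Greedy uses 3 members.

3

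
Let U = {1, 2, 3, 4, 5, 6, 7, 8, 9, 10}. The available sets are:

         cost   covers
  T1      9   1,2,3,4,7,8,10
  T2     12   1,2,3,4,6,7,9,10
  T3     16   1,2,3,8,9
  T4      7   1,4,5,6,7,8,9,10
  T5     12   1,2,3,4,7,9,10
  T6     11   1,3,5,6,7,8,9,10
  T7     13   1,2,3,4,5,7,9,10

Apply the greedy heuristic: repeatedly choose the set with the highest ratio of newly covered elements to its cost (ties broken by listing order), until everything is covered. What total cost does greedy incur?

Pick 1: T4 adds 8 new (1, 4, 5, 6, 7, 8, 9, 10) at cost 7 (ratio 8/7).
Pick 2: T1 adds 2 new (2, 3) at cost 9 (ratio 2/9).
Greedy total cost: 7 + 9 = 16.

16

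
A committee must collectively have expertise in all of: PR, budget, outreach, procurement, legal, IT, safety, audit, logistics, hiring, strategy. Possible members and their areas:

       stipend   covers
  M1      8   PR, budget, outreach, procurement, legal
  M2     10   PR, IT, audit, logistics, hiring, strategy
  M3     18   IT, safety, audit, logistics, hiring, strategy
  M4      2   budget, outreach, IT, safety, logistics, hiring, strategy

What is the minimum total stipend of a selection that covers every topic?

M1, M2, M4 cover every topic at stipend 8 + 10 + 2 = 20.
Any cover uses at least 2 members; among all covering selections none totals below 20.

20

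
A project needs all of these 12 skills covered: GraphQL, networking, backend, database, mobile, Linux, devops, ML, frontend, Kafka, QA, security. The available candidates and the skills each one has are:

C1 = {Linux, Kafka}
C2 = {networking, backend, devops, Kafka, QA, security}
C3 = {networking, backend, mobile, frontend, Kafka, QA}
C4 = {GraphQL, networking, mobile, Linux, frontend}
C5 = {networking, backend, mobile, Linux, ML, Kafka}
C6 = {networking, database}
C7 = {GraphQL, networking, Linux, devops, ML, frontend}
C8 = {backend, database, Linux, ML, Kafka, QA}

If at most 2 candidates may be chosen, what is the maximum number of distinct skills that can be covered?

10

Choosing C2, C4 covers {GraphQL, networking, backend, mobile, Linux, devops, frontend, Kafka, QA, security} — 10 skills.
No choice of 2 candidates does better; here database, ML are left uncovered.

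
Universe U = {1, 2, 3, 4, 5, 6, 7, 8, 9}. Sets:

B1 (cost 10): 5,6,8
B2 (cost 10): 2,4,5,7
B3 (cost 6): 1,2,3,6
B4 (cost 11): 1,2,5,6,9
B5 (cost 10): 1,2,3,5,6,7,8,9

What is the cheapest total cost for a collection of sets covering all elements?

20

B2, B5 cover every element at cost 10 + 10 = 20.
Any cover uses at least 2 sets; among all covering selections none totals below 20.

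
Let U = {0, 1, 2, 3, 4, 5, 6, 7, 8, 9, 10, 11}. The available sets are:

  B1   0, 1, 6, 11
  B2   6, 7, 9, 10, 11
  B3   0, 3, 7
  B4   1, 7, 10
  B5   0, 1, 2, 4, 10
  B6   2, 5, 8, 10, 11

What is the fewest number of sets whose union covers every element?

4

B2, B3, B5, B6 together cover {0, 1, 2, 3, 4, 5, 6, 7, 8, 9, 10, 11} — every element.
No 3 of the 6 sets cover everything (all 20 triples fall short), so 4 is minimum.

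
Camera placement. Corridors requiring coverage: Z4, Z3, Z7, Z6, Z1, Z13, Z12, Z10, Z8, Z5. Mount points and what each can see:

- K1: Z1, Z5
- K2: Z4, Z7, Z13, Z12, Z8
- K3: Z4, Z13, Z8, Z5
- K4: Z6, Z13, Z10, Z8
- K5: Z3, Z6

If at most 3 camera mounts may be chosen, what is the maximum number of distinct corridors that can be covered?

9

Choosing K1, K2, K4 covers {Z4, Z7, Z6, Z1, Z13, Z12, Z10, Z8, Z5} — 9 corridors.
No choice of 3 camera mounts does better; here Z3 is left uncovered.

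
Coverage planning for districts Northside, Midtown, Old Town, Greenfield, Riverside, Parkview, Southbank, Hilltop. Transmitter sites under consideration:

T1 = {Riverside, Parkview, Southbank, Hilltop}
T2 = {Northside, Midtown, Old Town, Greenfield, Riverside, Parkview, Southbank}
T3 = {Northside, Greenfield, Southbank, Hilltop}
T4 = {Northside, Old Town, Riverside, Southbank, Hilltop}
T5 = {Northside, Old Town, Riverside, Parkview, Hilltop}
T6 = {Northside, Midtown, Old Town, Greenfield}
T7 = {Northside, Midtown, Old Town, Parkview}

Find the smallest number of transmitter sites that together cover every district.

2

T1, T2 together cover {Northside, Midtown, Old Town, Greenfield, Riverside, Parkview, Southbank, Hilltop} — every district.
No single transmitter site contains all 8 districts, so 2 is optimal.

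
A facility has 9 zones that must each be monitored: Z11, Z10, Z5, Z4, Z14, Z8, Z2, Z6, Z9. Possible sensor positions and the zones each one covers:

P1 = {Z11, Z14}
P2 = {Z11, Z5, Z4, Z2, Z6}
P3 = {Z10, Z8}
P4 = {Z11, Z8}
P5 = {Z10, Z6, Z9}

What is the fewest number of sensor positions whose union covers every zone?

P1, P2, P3, P5 together cover {Z11, Z10, Z5, Z4, Z14, Z8, Z2, Z6, Z9} — every zone.
No 3 of the 5 sensor positions cover everything (all 10 triples fall short), so 4 is minimum.

4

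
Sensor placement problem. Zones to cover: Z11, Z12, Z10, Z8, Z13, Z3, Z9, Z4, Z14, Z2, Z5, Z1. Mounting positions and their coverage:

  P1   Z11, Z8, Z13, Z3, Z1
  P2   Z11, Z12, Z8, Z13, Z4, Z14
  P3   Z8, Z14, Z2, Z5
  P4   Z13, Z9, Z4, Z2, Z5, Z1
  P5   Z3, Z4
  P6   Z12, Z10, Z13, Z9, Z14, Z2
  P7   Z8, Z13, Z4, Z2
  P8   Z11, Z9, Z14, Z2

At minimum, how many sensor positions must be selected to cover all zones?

3

P1, P4, P6 together cover {Z11, Z12, Z10, Z8, Z13, Z3, Z9, Z4, Z14, Z2, Z5, Z1} — every zone.
No 2 of the 8 sensor positions cover everything (all 28 pairs fall short), so 3 is minimum.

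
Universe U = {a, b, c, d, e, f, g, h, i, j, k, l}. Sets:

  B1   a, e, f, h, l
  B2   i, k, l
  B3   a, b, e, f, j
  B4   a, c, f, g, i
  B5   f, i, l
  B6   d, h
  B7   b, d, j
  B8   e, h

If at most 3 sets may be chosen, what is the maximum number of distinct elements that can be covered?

11

Choosing B1, B4, B7 covers {a, b, c, d, e, f, g, h, i, j, l} — 11 elements.
No choice of 3 sets does better; here k is left uncovered.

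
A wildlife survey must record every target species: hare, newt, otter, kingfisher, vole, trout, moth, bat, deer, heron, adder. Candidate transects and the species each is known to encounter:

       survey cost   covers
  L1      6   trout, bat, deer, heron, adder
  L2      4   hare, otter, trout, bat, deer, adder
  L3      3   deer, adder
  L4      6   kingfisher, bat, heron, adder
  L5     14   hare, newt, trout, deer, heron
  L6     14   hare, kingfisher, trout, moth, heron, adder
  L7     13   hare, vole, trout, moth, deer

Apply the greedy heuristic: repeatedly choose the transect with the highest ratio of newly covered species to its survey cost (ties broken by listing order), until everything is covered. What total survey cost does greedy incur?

37

Pick 1: L2 adds 6 new (hare, otter, trout, bat, deer, adder) at survey cost 4 (ratio 6/4).
Pick 2: L4 adds 2 new (kingfisher, heron) at survey cost 6 (ratio 2/6).
Pick 3: L7 adds 2 new (vole, moth) at survey cost 13 (ratio 2/13).
Pick 4: L5 adds 1 new (newt) at survey cost 14 (ratio 1/14).
Greedy total survey cost: 4 + 6 + 13 + 14 = 37.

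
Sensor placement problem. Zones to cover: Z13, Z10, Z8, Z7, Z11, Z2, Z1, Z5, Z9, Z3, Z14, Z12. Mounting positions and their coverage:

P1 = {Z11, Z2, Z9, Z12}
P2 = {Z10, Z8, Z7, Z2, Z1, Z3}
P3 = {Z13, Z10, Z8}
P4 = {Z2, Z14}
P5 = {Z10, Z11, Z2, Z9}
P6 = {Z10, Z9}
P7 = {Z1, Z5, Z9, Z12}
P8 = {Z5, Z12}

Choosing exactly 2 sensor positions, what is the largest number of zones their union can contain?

Choosing P1, P2 covers {Z10, Z8, Z7, Z11, Z2, Z1, Z9, Z3, Z12} — 9 zones.
No choice of 2 sensor positions does better; here Z13, Z5, Z14 are left uncovered.

9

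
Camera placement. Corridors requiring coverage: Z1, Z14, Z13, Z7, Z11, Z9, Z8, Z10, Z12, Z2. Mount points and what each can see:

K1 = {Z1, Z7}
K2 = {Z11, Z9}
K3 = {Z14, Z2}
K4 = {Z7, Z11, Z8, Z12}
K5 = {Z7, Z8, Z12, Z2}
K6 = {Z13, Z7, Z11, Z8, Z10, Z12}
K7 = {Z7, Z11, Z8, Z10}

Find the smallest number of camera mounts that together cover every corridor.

4

K1, K2, K3, K6 together cover {Z1, Z14, Z13, Z7, Z11, Z9, Z8, Z10, Z12, Z2} — every corridor.
No 3 of the 7 camera mounts cover everything (all 35 triples fall short), so 4 is minimum.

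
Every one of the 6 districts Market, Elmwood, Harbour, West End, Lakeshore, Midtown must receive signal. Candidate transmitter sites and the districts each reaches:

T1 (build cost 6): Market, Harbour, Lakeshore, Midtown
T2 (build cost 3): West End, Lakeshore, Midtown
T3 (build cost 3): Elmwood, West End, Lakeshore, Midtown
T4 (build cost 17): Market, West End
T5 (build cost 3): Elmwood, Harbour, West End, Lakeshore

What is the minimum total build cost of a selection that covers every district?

T1, T3 cover every district at build cost 6 + 3 = 9.
Any cover uses at least 2 transmitter sites; among all covering selections none totals below 9.

9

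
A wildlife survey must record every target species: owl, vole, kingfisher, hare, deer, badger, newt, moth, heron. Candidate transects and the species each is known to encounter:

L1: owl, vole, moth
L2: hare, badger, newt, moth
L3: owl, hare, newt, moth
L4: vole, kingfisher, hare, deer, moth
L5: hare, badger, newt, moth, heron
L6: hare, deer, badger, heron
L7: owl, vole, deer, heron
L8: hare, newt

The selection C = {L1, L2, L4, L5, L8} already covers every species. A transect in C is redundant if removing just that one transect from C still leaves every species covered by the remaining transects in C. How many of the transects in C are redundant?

Drop L1: owl uncovered — not redundant.
Drop L2: the rest still cover every species — redundant.
Drop L4: kingfisher, deer uncovered — not redundant.
Drop L5: heron uncovered — not redundant.
Drop L8: the rest still cover every species — redundant.
2 redundant: L2, L8.

2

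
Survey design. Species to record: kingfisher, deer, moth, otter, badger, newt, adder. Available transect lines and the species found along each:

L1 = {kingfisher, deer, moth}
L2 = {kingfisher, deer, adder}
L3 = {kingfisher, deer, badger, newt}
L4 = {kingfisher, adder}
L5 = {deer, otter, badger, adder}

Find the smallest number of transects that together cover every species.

L1, L3, L5 together cover {kingfisher, deer, moth, otter, badger, newt, adder} — every species.
No 2 of the 5 transects cover everything (all 10 pairs fall short), so 3 is minimum.

3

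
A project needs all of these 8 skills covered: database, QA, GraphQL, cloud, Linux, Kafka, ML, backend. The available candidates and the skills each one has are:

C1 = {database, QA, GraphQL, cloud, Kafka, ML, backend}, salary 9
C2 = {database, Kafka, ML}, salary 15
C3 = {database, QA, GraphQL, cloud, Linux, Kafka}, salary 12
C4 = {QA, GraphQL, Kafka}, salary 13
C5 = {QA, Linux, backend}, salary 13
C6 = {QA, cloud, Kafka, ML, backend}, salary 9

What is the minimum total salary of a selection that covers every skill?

C1, C3 cover every skill at salary 9 + 12 = 21.
Any cover uses at least 2 candidates; among all covering selections none totals below 21.

21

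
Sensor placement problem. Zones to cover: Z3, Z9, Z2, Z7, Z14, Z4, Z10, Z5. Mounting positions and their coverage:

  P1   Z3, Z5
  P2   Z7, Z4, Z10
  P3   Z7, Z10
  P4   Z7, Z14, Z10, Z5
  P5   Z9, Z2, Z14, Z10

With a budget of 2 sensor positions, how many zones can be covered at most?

6

Choosing P1, P5 covers {Z3, Z9, Z2, Z14, Z10, Z5} — 6 zones.
No choice of 2 sensor positions does better; here Z7, Z4 are left uncovered.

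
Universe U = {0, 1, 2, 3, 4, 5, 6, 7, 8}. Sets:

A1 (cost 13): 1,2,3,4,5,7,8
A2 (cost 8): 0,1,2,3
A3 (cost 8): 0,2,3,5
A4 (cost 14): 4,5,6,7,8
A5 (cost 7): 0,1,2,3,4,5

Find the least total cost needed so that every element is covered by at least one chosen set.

21

A4, A5 cover every element at cost 14 + 7 = 21.
Any cover uses at least 2 sets; among all covering selections none totals below 21.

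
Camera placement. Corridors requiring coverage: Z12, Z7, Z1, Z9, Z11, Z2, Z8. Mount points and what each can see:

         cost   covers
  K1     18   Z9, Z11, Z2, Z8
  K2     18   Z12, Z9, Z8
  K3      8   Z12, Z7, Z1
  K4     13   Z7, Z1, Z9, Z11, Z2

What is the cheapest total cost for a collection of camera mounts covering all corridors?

K1, K3 cover every corridor at cost 18 + 8 = 26.
Any cover uses at least 2 camera mounts; among all covering selections none totals below 26.
Greedy by coverage-per-cost would pick K4, K3, K1 for 39 — worse than the optimum 26.

26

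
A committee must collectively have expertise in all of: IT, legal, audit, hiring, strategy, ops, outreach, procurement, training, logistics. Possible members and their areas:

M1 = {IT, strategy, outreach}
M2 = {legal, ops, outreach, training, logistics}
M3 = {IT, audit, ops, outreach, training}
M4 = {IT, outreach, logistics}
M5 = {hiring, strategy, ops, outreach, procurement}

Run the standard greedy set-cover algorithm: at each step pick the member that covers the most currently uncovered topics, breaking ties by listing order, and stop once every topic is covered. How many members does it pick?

3

Pick 1: M2 covers 5 new topics (legal, ops, outreach, training, logistics).
Pick 2: M5 covers 3 new topics (hiring, strategy, procurement).
Pick 3: M3 covers 2 new topics (IT, audit).
Greedy uses 3 members.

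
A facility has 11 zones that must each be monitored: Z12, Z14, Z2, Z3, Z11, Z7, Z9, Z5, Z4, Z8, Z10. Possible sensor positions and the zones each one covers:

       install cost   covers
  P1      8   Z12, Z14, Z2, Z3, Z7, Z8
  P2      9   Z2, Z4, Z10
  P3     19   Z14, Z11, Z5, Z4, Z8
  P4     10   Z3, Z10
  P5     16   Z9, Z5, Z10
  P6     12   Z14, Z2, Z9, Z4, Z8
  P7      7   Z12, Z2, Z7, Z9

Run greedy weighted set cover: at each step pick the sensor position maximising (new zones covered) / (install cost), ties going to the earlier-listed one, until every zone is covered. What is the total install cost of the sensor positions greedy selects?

43

Pick 1: P1 adds 6 new (Z12, Z14, Z2, Z3, Z7, Z8) at install cost 8 (ratio 6/8).
Pick 2: P2 adds 2 new (Z4, Z10) at install cost 9 (ratio 2/9).
Pick 3: P7 adds 1 new (Z9) at install cost 7 (ratio 1/7).
Pick 4: P3 adds 2 new (Z11, Z5) at install cost 19 (ratio 2/19).
Greedy total install cost: 8 + 9 + 7 + 19 = 43. (The true optimum is 36, so greedy overshoots here.)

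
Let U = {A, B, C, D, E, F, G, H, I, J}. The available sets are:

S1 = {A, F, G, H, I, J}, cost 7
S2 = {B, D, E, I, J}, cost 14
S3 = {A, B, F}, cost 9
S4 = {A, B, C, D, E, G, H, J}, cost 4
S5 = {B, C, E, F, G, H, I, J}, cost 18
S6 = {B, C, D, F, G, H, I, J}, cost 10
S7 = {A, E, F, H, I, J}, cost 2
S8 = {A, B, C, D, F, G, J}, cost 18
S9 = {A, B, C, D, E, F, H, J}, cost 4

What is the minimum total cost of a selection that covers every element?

S4, S7 cover every element at cost 4 + 2 = 6.
Any cover uses at least 2 sets; among all covering selections none totals below 6.

6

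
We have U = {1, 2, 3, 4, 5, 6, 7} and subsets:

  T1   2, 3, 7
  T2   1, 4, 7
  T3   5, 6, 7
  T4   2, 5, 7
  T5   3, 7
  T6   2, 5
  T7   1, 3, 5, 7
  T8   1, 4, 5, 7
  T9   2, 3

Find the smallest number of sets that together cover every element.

3

T1, T2, T3 together cover {1, 2, 3, 4, 5, 6, 7} — every element.
No 2 of the 9 sets cover everything (all 36 pairs fall short), so 3 is minimum.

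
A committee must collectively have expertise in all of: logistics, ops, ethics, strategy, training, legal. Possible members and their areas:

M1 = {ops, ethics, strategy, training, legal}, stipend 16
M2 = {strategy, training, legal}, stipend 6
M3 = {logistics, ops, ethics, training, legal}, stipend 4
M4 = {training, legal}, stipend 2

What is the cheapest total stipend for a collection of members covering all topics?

10

M2, M3 cover every topic at stipend 6 + 4 = 10.
Any cover uses at least 2 members; among all covering selections none totals below 10.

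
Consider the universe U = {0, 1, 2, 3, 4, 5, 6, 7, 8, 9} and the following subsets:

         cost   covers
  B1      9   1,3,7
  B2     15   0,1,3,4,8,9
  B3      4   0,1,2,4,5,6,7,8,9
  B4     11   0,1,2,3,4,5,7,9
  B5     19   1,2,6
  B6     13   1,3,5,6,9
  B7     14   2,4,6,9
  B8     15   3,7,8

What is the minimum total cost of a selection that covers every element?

13

B1, B3 cover every element at cost 9 + 4 = 13.
Any cover uses at least 2 sets; among all covering selections none totals below 13.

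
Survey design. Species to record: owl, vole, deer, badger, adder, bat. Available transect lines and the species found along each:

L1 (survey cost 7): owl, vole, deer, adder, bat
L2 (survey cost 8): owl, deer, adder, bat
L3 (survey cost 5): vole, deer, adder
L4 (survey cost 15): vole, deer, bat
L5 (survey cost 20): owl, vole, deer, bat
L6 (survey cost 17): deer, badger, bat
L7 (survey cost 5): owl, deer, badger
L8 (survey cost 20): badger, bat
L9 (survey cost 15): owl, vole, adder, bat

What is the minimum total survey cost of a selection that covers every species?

L1, L7 cover every species at survey cost 7 + 5 = 12.
Any cover uses at least 2 transects; among all covering selections none totals below 12.

12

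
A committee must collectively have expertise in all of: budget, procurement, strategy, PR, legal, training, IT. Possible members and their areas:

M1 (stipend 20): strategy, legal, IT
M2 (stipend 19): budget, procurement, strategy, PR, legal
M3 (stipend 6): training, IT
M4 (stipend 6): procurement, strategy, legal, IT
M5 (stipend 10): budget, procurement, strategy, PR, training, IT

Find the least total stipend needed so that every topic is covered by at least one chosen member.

M4, M5 cover every topic at stipend 6 + 10 = 16.
Any cover uses at least 2 members; among all covering selections none totals below 16.

16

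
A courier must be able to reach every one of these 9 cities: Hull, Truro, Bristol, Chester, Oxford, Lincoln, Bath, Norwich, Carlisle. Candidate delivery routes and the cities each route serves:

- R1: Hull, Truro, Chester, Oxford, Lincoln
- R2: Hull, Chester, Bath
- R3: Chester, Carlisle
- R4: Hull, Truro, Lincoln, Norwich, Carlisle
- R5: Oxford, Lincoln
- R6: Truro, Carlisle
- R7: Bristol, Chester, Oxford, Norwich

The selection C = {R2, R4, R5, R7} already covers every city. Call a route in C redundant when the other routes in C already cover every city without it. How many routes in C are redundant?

Drop R2: Bath uncovered — not redundant.
Drop R4: Truro, Carlisle uncovered — not redundant.
Drop R5: the rest still cover every city — redundant.
Drop R7: Bristol uncovered — not redundant.
1 redundant: R5.

1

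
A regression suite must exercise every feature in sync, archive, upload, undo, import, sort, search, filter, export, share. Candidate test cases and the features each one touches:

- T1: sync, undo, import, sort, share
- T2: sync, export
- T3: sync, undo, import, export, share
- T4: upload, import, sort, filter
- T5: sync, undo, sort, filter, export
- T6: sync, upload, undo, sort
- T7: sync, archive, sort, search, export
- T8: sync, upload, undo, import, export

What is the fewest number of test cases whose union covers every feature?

T1, T4, T7 together cover {sync, archive, upload, undo, import, sort, search, filter, export, share} — every feature.
No 2 of the 8 test cases cover everything (all 28 pairs fall short), so 3 is minimum.

3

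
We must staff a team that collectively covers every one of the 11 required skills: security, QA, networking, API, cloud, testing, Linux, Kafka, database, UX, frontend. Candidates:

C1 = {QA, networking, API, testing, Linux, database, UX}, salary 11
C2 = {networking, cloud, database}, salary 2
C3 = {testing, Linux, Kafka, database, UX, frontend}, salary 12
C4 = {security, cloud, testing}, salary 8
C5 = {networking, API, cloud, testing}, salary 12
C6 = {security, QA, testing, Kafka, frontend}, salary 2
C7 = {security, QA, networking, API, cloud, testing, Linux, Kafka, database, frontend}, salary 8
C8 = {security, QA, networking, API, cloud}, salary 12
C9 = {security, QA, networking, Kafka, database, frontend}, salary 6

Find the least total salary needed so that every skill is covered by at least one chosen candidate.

C1, C2, C6 cover every skill at salary 11 + 2 + 2 = 15.
Any cover uses at least 2 candidates; among all covering selections none totals below 15.

15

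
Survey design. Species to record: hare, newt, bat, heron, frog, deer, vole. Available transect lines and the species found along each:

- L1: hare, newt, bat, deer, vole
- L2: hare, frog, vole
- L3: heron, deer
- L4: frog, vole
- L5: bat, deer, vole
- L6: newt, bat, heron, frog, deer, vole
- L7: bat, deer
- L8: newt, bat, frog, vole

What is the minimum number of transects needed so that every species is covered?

L1, L6 together cover {hare, newt, bat, heron, frog, deer, vole} — every species.
No single transect contains all 7 species, so 2 is optimal.

2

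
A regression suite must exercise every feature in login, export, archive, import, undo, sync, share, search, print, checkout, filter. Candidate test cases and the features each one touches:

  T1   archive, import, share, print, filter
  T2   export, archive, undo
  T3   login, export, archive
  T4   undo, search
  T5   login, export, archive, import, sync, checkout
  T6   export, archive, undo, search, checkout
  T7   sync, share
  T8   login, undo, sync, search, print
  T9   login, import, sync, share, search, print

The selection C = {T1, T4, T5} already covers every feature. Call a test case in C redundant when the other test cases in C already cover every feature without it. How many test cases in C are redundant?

Drop T1: share, print, filter uncovered — not redundant.
Drop T4: undo, search uncovered — not redundant.
Drop T5: login, export, sync, checkout uncovered — not redundant.
None of the test cases in C is redundant.

0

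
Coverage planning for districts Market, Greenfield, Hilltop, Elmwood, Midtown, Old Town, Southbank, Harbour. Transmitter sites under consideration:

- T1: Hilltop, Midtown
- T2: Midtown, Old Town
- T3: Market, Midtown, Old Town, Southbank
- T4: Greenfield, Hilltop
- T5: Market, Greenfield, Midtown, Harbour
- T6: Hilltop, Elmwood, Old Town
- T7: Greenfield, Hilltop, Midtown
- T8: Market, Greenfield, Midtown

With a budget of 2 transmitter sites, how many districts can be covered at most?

Choosing T5, T6 covers {Market, Greenfield, Hilltop, Elmwood, Midtown, Old Town, Harbour} — 7 districts.
No choice of 2 transmitter sites does better; here Southbank is left uncovered.

7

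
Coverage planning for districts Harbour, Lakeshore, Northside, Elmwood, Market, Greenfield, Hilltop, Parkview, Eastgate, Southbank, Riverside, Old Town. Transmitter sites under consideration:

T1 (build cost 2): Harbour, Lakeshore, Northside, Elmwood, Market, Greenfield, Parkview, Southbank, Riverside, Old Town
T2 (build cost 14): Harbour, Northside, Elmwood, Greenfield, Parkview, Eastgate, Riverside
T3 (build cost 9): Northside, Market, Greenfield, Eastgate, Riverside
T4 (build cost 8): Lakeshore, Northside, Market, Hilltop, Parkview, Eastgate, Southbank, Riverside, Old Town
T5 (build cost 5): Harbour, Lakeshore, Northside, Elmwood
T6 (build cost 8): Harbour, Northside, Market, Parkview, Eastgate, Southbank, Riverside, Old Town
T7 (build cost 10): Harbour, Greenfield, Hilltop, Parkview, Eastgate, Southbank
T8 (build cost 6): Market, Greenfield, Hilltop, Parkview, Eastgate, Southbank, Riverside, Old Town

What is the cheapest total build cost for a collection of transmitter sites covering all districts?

8

T1, T8 cover every district at build cost 2 + 6 = 8.
Any cover uses at least 2 transmitter sites; among all covering selections none totals below 8.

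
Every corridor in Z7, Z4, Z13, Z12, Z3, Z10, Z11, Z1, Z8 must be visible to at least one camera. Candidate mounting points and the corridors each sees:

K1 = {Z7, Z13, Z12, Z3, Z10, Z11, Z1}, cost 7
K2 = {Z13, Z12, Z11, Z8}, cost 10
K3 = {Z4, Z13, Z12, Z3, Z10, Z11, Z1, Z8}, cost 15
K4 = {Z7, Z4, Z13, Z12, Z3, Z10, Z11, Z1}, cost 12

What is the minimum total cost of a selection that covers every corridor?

K1, K3 cover every corridor at cost 7 + 15 = 22.
Any cover uses at least 2 camera mounts; among all covering selections none totals below 22.

22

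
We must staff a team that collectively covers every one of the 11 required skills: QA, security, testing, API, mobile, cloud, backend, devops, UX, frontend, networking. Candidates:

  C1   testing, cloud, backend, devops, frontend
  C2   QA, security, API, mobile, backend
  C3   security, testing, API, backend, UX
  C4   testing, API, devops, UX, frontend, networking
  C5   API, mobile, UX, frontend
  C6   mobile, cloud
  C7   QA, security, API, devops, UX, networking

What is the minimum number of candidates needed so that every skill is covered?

C1, C2, C4 together cover {QA, security, testing, API, mobile, cloud, backend, devops, UX, frontend, networking} — every skill.
No 2 of the 7 candidates cover everything (all 21 pairs fall short), so 3 is minimum.

3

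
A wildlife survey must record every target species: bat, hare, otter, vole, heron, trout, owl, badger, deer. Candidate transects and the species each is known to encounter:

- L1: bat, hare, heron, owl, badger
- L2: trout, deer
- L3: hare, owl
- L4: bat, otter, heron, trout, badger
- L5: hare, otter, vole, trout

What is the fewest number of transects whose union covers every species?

3

L1, L2, L5 together cover {bat, hare, otter, vole, heron, trout, owl, badger, deer} — every species.
No 2 of the 5 transects cover everything (all 10 pairs fall short), so 3 is minimum.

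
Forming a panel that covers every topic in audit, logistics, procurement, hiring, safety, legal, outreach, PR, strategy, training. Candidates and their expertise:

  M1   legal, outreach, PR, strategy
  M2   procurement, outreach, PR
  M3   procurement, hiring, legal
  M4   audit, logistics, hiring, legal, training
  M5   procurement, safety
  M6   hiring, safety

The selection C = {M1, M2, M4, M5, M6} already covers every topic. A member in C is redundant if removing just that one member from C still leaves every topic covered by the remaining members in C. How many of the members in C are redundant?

3

Drop M1: strategy uncovered — not redundant.
Drop M2: the rest still cover every topic — redundant.
Drop M4: audit, logistics, training uncovered — not redundant.
Drop M5: the rest still cover every topic — redundant.
Drop M6: the rest still cover every topic — redundant.
3 redundant: M2, M5, M6.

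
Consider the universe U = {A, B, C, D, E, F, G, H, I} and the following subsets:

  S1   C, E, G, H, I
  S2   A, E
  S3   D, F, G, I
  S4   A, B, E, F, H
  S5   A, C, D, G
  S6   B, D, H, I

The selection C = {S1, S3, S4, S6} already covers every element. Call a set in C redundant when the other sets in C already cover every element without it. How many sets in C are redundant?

2

Drop S1: C uncovered — not redundant.
Drop S3: the rest still cover every element — redundant.
Drop S4: A uncovered — not redundant.
Drop S6: the rest still cover every element — redundant.
2 redundant: S3, S6.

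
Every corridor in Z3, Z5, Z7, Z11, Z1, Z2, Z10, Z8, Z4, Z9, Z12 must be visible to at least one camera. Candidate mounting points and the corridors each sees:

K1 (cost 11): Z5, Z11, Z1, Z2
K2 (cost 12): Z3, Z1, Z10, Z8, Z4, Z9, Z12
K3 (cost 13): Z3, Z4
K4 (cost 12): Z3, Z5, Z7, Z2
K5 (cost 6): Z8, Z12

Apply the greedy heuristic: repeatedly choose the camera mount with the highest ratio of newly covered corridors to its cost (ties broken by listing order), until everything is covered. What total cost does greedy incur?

35

Pick 1: K2 adds 7 new (Z3, Z1, Z10, Z8, Z4, Z9, Z12) at cost 12 (ratio 7/12).
Pick 2: K1 adds 3 new (Z5, Z11, Z2) at cost 11 (ratio 3/11).
Pick 3: K4 adds 1 new (Z7) at cost 12 (ratio 1/12).
Greedy total cost: 12 + 11 + 12 = 35.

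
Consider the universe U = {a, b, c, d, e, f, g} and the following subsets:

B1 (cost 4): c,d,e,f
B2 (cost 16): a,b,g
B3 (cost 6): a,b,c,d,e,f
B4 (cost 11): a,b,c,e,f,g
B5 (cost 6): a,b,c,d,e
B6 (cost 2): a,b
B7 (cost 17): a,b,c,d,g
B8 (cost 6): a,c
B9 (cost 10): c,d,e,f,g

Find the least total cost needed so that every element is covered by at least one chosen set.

12

B6, B9 cover every element at cost 2 + 10 = 12.
Any cover uses at least 2 sets; among all covering selections none totals below 12.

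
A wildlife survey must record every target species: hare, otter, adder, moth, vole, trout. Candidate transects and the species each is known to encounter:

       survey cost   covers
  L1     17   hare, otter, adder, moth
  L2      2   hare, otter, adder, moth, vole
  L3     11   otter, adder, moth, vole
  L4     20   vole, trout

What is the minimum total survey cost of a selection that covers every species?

22

L2, L4 cover every species at survey cost 2 + 20 = 22.
Any cover uses at least 2 transects; among all covering selections none totals below 22.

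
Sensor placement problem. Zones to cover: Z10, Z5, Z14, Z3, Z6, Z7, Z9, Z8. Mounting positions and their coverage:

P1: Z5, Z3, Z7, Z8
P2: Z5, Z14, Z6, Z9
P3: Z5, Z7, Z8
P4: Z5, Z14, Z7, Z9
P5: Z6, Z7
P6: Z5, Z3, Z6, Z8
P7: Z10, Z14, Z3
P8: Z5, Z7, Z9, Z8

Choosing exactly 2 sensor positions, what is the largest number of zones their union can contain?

7

Choosing P1, P2 covers {Z5, Z14, Z3, Z6, Z7, Z9, Z8} — 7 zones.
No choice of 2 sensor positions does better; here Z10 is left uncovered.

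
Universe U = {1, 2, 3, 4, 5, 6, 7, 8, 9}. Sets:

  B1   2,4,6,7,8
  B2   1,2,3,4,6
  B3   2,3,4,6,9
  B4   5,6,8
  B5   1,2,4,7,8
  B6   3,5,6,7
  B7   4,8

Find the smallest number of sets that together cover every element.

3

B3, B4, B5 together cover {1, 2, 3, 4, 5, 6, 7, 8, 9} — every element.
No 2 of the 7 sets cover everything (all 21 pairs fall short), so 3 is minimum.
Greedy (largest uncovered first) would take B1, B2, B3, B4 — 4 sets — but 3 suffice.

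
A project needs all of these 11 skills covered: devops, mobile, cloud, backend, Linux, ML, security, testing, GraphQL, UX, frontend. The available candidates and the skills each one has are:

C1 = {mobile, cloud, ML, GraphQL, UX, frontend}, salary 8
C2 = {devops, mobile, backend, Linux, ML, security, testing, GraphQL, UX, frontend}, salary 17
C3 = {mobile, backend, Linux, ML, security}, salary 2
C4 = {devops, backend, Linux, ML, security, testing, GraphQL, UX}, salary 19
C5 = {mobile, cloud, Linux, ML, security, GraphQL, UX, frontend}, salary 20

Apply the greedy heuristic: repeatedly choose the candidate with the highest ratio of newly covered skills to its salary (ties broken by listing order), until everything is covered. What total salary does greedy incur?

27

Pick 1: C3 adds 5 new (mobile, backend, Linux, ML, security) at salary 2 (ratio 5/2).
Pick 2: C1 adds 4 new (cloud, GraphQL, UX, frontend) at salary 8 (ratio 4/8).
Pick 3: C2 adds 2 new (devops, testing) at salary 17 (ratio 2/17).
Greedy total salary: 2 + 8 + 17 = 27. (The true optimum is 25, so greedy overshoots here.)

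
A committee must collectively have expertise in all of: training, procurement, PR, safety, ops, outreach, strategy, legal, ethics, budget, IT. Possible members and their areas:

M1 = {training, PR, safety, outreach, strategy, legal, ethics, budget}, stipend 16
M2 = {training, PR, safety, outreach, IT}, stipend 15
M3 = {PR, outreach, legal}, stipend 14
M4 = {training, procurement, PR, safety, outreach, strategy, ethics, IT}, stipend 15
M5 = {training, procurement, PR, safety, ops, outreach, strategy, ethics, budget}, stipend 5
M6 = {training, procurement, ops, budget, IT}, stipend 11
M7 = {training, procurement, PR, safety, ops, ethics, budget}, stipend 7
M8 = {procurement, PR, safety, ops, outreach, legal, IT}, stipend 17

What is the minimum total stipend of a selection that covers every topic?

M5, M8 cover every topic at stipend 5 + 17 = 22.
Any cover uses at least 2 members; among all covering selections none totals below 22.

22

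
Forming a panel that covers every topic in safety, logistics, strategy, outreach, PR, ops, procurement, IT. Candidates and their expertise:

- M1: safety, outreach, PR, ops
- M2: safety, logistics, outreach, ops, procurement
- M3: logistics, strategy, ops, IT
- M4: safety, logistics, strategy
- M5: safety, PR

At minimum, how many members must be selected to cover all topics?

M1, M2, M3 together cover {safety, logistics, strategy, outreach, PR, ops, procurement, IT} — every topic.
No 2 of the 5 members cover everything (all 10 pairs fall short), so 3 is minimum.

3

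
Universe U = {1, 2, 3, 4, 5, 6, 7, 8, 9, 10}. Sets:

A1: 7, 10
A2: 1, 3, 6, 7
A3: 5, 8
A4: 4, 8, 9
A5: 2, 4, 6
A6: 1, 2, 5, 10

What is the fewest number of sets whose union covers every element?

A2, A4, A6 together cover {1, 2, 3, 4, 5, 6, 7, 8, 9, 10} — every element.
No 2 of the 6 sets cover everything (all 15 pairs fall short), so 3 is minimum.

3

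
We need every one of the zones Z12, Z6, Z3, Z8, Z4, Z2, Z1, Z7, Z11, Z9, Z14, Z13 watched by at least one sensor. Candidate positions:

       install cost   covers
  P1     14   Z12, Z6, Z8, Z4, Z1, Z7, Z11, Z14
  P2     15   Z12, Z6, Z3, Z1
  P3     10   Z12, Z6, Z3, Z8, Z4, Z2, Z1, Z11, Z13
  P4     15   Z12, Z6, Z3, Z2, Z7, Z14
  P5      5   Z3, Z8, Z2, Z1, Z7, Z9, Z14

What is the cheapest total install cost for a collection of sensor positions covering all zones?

15

P3, P5 cover every zone at install cost 10 + 5 = 15.
Any cover uses at least 2 sensor positions; among all covering selections none totals below 15.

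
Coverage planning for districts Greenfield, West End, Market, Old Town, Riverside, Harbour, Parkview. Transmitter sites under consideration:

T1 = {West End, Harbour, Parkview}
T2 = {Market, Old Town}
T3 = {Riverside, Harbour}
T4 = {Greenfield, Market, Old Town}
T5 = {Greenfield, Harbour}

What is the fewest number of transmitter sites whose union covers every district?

3

T1, T3, T4 together cover {Greenfield, West End, Market, Old Town, Riverside, Harbour, Parkview} — every district.
No 2 of the 5 transmitter sites cover everything (all 10 pairs fall short), so 3 is minimum.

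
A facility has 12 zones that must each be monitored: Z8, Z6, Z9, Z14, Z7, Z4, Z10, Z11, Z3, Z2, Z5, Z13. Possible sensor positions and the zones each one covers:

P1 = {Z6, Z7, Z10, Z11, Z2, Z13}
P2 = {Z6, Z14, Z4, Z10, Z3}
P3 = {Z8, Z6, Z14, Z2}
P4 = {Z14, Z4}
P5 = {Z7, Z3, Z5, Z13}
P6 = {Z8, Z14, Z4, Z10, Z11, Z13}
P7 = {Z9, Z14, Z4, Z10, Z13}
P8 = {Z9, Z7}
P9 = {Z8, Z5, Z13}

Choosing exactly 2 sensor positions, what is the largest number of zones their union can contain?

Choosing P1, P2 covers {Z6, Z14, Z7, Z4, Z10, Z11, Z3, Z2, Z13} — 9 zones.
No choice of 2 sensor positions does better; here Z8, Z9, Z5 are left uncovered.

9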